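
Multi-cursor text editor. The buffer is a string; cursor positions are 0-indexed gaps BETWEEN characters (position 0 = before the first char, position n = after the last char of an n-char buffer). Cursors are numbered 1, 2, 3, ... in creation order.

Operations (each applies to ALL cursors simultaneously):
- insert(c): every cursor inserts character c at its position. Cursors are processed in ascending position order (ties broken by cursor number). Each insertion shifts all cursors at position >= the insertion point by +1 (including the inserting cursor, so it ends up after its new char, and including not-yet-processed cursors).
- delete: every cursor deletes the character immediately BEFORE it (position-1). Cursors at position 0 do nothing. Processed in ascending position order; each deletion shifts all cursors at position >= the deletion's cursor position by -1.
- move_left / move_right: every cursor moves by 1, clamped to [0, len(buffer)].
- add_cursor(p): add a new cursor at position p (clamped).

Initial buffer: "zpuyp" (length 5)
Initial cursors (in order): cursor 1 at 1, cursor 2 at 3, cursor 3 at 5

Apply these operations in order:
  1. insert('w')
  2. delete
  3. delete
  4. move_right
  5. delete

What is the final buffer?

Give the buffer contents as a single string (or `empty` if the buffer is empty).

After op 1 (insert('w')): buffer="zwpuwypw" (len 8), cursors c1@2 c2@5 c3@8, authorship .1..2..3
After op 2 (delete): buffer="zpuyp" (len 5), cursors c1@1 c2@3 c3@5, authorship .....
After op 3 (delete): buffer="py" (len 2), cursors c1@0 c2@1 c3@2, authorship ..
After op 4 (move_right): buffer="py" (len 2), cursors c1@1 c2@2 c3@2, authorship ..
After op 5 (delete): buffer="" (len 0), cursors c1@0 c2@0 c3@0, authorship 

Answer: empty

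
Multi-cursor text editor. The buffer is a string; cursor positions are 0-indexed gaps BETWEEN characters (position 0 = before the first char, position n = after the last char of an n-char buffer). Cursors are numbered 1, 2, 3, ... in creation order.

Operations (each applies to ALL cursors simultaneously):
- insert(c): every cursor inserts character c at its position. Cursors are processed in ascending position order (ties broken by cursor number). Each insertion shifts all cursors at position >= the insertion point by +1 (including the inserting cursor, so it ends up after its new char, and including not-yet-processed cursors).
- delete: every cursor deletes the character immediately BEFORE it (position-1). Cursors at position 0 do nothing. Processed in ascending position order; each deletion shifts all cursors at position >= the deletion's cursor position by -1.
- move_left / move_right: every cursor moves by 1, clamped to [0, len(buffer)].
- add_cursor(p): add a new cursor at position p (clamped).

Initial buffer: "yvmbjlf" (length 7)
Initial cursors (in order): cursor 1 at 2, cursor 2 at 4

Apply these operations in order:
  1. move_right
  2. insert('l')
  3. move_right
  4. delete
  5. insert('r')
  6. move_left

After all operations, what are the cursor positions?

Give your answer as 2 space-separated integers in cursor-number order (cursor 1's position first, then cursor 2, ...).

Answer: 4 7

Derivation:
After op 1 (move_right): buffer="yvmbjlf" (len 7), cursors c1@3 c2@5, authorship .......
After op 2 (insert('l')): buffer="yvmlbjllf" (len 9), cursors c1@4 c2@7, authorship ...1..2..
After op 3 (move_right): buffer="yvmlbjllf" (len 9), cursors c1@5 c2@8, authorship ...1..2..
After op 4 (delete): buffer="yvmljlf" (len 7), cursors c1@4 c2@6, authorship ...1.2.
After op 5 (insert('r')): buffer="yvmlrjlrf" (len 9), cursors c1@5 c2@8, authorship ...11.22.
After op 6 (move_left): buffer="yvmlrjlrf" (len 9), cursors c1@4 c2@7, authorship ...11.22.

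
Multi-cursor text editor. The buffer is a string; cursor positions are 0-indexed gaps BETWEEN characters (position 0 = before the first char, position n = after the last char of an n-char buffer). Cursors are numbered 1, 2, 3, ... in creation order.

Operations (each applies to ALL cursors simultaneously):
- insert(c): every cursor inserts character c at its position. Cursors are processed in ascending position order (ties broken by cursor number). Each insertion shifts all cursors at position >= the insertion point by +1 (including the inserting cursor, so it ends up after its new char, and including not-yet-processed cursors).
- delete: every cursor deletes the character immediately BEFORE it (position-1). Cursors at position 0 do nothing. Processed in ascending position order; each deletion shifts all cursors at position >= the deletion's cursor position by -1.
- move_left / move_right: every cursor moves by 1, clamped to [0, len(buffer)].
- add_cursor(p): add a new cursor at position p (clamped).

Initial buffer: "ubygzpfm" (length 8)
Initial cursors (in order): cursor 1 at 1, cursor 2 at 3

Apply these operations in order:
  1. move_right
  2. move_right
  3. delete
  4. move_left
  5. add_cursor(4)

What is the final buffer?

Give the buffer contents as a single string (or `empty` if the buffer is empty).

Answer: ubgpfm

Derivation:
After op 1 (move_right): buffer="ubygzpfm" (len 8), cursors c1@2 c2@4, authorship ........
After op 2 (move_right): buffer="ubygzpfm" (len 8), cursors c1@3 c2@5, authorship ........
After op 3 (delete): buffer="ubgpfm" (len 6), cursors c1@2 c2@3, authorship ......
After op 4 (move_left): buffer="ubgpfm" (len 6), cursors c1@1 c2@2, authorship ......
After op 5 (add_cursor(4)): buffer="ubgpfm" (len 6), cursors c1@1 c2@2 c3@4, authorship ......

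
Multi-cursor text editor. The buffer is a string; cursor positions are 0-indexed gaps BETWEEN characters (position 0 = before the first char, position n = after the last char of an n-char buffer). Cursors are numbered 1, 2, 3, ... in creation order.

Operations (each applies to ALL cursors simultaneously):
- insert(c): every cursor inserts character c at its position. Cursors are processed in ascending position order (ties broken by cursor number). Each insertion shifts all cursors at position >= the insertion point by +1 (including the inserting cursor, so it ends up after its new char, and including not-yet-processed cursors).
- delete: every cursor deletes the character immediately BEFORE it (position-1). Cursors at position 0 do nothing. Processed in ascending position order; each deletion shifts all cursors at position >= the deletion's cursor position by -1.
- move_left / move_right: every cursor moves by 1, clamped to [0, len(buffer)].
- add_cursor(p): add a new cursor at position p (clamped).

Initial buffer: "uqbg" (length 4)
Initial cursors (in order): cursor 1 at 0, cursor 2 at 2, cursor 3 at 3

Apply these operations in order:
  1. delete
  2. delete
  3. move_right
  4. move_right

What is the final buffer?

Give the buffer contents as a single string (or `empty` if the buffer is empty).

Answer: g

Derivation:
After op 1 (delete): buffer="ug" (len 2), cursors c1@0 c2@1 c3@1, authorship ..
After op 2 (delete): buffer="g" (len 1), cursors c1@0 c2@0 c3@0, authorship .
After op 3 (move_right): buffer="g" (len 1), cursors c1@1 c2@1 c3@1, authorship .
After op 4 (move_right): buffer="g" (len 1), cursors c1@1 c2@1 c3@1, authorship .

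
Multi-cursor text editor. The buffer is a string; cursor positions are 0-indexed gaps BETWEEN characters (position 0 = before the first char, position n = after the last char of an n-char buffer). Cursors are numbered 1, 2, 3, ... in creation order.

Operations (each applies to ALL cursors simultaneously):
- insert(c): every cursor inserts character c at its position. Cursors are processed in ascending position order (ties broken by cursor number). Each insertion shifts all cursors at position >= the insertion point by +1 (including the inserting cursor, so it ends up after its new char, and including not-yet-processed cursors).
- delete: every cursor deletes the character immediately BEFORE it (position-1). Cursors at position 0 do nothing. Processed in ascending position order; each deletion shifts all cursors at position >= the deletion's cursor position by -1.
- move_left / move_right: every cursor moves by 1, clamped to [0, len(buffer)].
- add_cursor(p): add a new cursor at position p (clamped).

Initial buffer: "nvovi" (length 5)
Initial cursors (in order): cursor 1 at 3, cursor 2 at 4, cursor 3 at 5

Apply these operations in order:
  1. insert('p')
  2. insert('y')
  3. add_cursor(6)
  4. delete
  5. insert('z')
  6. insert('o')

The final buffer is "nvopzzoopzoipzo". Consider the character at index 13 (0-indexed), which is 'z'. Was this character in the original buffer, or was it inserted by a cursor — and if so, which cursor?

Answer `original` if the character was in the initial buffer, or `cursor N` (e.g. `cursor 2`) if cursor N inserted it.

After op 1 (insert('p')): buffer="nvopvpip" (len 8), cursors c1@4 c2@6 c3@8, authorship ...1.2.3
After op 2 (insert('y')): buffer="nvopyvpyipy" (len 11), cursors c1@5 c2@8 c3@11, authorship ...11.22.33
After op 3 (add_cursor(6)): buffer="nvopyvpyipy" (len 11), cursors c1@5 c4@6 c2@8 c3@11, authorship ...11.22.33
After op 4 (delete): buffer="nvoppip" (len 7), cursors c1@4 c4@4 c2@5 c3@7, authorship ...12.3
After op 5 (insert('z')): buffer="nvopzzpzipz" (len 11), cursors c1@6 c4@6 c2@8 c3@11, authorship ...11422.33
After op 6 (insert('o')): buffer="nvopzzoopzoipzo" (len 15), cursors c1@8 c4@8 c2@11 c3@15, authorship ...11414222.333
Authorship (.=original, N=cursor N): . . . 1 1 4 1 4 2 2 2 . 3 3 3
Index 13: author = 3

Answer: cursor 3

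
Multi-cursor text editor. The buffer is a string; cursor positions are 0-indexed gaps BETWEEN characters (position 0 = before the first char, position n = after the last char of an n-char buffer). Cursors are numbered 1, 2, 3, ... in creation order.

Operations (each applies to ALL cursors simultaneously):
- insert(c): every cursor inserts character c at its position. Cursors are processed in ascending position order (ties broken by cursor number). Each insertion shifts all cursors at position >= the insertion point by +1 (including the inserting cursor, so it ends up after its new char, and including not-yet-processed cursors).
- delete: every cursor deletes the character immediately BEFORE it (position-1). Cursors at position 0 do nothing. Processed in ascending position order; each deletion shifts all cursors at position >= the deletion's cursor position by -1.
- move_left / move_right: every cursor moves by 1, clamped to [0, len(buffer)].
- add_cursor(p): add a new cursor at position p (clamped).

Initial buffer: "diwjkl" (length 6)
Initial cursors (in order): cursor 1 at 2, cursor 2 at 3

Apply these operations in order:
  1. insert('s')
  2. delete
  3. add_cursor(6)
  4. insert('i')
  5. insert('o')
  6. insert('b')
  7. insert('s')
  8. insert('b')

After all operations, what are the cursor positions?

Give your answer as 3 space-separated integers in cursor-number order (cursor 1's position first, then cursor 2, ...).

After op 1 (insert('s')): buffer="diswsjkl" (len 8), cursors c1@3 c2@5, authorship ..1.2...
After op 2 (delete): buffer="diwjkl" (len 6), cursors c1@2 c2@3, authorship ......
After op 3 (add_cursor(6)): buffer="diwjkl" (len 6), cursors c1@2 c2@3 c3@6, authorship ......
After op 4 (insert('i')): buffer="diiwijkli" (len 9), cursors c1@3 c2@5 c3@9, authorship ..1.2...3
After op 5 (insert('o')): buffer="diiowiojklio" (len 12), cursors c1@4 c2@7 c3@12, authorship ..11.22...33
After op 6 (insert('b')): buffer="diiobwiobjkliob" (len 15), cursors c1@5 c2@9 c3@15, authorship ..111.222...333
After op 7 (insert('s')): buffer="diiobswiobsjkliobs" (len 18), cursors c1@6 c2@11 c3@18, authorship ..1111.2222...3333
After op 8 (insert('b')): buffer="diiobsbwiobsbjkliobsb" (len 21), cursors c1@7 c2@13 c3@21, authorship ..11111.22222...33333

Answer: 7 13 21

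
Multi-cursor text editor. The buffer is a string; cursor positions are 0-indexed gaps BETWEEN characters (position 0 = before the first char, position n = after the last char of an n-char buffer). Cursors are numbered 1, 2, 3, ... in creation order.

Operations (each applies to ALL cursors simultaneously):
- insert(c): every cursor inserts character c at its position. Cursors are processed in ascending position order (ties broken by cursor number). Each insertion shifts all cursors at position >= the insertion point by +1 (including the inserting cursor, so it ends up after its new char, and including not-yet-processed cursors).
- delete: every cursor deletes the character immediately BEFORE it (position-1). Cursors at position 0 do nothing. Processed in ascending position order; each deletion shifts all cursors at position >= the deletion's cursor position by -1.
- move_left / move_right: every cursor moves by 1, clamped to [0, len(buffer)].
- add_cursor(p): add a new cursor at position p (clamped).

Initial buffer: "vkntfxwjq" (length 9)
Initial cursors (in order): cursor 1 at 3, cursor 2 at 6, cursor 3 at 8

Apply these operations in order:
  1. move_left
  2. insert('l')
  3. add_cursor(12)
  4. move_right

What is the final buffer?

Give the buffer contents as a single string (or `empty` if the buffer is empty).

Answer: vklntflxwljq

Derivation:
After op 1 (move_left): buffer="vkntfxwjq" (len 9), cursors c1@2 c2@5 c3@7, authorship .........
After op 2 (insert('l')): buffer="vklntflxwljq" (len 12), cursors c1@3 c2@7 c3@10, authorship ..1...2..3..
After op 3 (add_cursor(12)): buffer="vklntflxwljq" (len 12), cursors c1@3 c2@7 c3@10 c4@12, authorship ..1...2..3..
After op 4 (move_right): buffer="vklntflxwljq" (len 12), cursors c1@4 c2@8 c3@11 c4@12, authorship ..1...2..3..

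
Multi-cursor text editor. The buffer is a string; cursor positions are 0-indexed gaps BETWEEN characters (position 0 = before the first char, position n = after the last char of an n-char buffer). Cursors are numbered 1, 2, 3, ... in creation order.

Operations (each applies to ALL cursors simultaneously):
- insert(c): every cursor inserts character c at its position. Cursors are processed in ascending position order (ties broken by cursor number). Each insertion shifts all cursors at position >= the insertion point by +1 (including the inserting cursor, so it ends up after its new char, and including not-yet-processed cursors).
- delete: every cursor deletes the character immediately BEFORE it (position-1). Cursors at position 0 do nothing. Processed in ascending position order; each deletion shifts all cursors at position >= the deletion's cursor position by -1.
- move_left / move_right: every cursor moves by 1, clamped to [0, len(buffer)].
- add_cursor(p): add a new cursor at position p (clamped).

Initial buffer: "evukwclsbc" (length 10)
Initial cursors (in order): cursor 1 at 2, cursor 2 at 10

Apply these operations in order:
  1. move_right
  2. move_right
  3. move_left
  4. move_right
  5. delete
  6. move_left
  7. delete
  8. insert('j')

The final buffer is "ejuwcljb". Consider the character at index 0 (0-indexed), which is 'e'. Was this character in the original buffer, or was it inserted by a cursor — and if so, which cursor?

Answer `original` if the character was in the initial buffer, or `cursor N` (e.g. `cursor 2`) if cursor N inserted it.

After op 1 (move_right): buffer="evukwclsbc" (len 10), cursors c1@3 c2@10, authorship ..........
After op 2 (move_right): buffer="evukwclsbc" (len 10), cursors c1@4 c2@10, authorship ..........
After op 3 (move_left): buffer="evukwclsbc" (len 10), cursors c1@3 c2@9, authorship ..........
After op 4 (move_right): buffer="evukwclsbc" (len 10), cursors c1@4 c2@10, authorship ..........
After op 5 (delete): buffer="evuwclsb" (len 8), cursors c1@3 c2@8, authorship ........
After op 6 (move_left): buffer="evuwclsb" (len 8), cursors c1@2 c2@7, authorship ........
After op 7 (delete): buffer="euwclb" (len 6), cursors c1@1 c2@5, authorship ......
After op 8 (insert('j')): buffer="ejuwcljb" (len 8), cursors c1@2 c2@7, authorship .1....2.
Authorship (.=original, N=cursor N): . 1 . . . . 2 .
Index 0: author = original

Answer: original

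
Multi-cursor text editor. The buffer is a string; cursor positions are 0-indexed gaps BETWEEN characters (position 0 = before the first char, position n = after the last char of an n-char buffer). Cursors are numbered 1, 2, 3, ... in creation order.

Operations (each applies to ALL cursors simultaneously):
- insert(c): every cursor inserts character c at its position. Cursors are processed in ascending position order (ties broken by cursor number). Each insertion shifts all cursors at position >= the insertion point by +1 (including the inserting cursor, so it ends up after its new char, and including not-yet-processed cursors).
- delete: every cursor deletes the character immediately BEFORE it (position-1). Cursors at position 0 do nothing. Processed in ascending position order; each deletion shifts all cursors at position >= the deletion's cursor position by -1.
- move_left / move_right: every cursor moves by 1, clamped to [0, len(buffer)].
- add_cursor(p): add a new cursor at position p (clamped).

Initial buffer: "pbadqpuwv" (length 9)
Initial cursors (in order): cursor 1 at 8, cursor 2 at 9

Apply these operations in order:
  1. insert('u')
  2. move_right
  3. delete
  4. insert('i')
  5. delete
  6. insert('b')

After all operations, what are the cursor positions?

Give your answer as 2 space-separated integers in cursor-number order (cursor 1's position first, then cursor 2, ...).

After op 1 (insert('u')): buffer="pbadqpuwuvu" (len 11), cursors c1@9 c2@11, authorship ........1.2
After op 2 (move_right): buffer="pbadqpuwuvu" (len 11), cursors c1@10 c2@11, authorship ........1.2
After op 3 (delete): buffer="pbadqpuwu" (len 9), cursors c1@9 c2@9, authorship ........1
After op 4 (insert('i')): buffer="pbadqpuwuii" (len 11), cursors c1@11 c2@11, authorship ........112
After op 5 (delete): buffer="pbadqpuwu" (len 9), cursors c1@9 c2@9, authorship ........1
After op 6 (insert('b')): buffer="pbadqpuwubb" (len 11), cursors c1@11 c2@11, authorship ........112

Answer: 11 11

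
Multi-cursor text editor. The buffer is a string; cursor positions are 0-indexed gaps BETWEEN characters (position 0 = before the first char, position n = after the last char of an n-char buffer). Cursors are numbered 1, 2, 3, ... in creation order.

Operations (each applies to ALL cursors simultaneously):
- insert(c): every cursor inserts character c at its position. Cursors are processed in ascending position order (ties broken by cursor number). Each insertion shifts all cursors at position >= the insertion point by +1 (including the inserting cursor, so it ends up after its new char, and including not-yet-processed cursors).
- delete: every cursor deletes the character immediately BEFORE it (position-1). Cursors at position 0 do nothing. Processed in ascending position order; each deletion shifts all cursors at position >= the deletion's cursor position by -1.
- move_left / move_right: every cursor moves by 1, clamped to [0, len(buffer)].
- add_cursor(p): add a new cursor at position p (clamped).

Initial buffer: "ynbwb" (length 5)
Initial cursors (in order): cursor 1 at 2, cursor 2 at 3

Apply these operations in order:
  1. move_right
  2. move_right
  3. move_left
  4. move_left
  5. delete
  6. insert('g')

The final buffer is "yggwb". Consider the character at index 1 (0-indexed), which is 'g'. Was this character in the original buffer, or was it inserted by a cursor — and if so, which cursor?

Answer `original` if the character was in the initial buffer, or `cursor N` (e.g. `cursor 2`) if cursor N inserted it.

After op 1 (move_right): buffer="ynbwb" (len 5), cursors c1@3 c2@4, authorship .....
After op 2 (move_right): buffer="ynbwb" (len 5), cursors c1@4 c2@5, authorship .....
After op 3 (move_left): buffer="ynbwb" (len 5), cursors c1@3 c2@4, authorship .....
After op 4 (move_left): buffer="ynbwb" (len 5), cursors c1@2 c2@3, authorship .....
After op 5 (delete): buffer="ywb" (len 3), cursors c1@1 c2@1, authorship ...
After op 6 (insert('g')): buffer="yggwb" (len 5), cursors c1@3 c2@3, authorship .12..
Authorship (.=original, N=cursor N): . 1 2 . .
Index 1: author = 1

Answer: cursor 1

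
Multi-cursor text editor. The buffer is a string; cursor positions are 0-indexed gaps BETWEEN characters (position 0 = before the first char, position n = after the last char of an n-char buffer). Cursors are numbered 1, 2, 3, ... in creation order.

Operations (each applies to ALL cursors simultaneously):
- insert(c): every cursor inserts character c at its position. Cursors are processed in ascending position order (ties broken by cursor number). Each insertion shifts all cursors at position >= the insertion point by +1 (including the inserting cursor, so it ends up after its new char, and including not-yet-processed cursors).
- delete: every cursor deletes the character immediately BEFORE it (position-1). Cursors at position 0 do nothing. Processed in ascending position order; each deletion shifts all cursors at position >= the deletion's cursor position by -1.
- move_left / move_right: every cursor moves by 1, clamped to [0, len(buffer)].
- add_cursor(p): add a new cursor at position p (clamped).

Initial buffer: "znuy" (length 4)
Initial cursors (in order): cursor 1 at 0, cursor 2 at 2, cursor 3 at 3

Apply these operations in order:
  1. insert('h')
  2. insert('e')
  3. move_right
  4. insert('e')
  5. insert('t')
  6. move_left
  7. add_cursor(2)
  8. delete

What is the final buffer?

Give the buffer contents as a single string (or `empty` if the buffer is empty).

After op 1 (insert('h')): buffer="hznhuhy" (len 7), cursors c1@1 c2@4 c3@6, authorship 1..2.3.
After op 2 (insert('e')): buffer="heznheuhey" (len 10), cursors c1@2 c2@6 c3@9, authorship 11..22.33.
After op 3 (move_right): buffer="heznheuhey" (len 10), cursors c1@3 c2@7 c3@10, authorship 11..22.33.
After op 4 (insert('e')): buffer="hezenheueheye" (len 13), cursors c1@4 c2@9 c3@13, authorship 11.1.22.233.3
After op 5 (insert('t')): buffer="hezetnheuetheyet" (len 16), cursors c1@5 c2@11 c3@16, authorship 11.11.22.2233.33
After op 6 (move_left): buffer="hezetnheuetheyet" (len 16), cursors c1@4 c2@10 c3@15, authorship 11.11.22.2233.33
After op 7 (add_cursor(2)): buffer="hezetnheuetheyet" (len 16), cursors c4@2 c1@4 c2@10 c3@15, authorship 11.11.22.2233.33
After op 8 (delete): buffer="hztnheutheyt" (len 12), cursors c4@1 c1@2 c2@7 c3@11, authorship 1.1.22.233.3

Answer: hztnheutheyt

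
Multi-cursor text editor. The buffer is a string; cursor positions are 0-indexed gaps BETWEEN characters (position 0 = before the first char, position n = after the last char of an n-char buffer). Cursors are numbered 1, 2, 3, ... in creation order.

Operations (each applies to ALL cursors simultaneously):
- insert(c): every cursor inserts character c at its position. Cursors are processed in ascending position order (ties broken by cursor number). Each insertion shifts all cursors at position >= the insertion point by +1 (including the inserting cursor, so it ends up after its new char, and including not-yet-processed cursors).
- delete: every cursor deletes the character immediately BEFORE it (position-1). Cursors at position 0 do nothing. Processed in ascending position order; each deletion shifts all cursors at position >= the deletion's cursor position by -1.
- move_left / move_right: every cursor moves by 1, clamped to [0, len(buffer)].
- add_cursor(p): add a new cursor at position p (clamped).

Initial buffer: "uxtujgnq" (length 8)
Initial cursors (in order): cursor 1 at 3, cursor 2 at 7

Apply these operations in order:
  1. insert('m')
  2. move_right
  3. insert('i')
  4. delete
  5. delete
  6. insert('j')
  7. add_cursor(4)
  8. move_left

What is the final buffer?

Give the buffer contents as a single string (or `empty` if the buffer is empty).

Answer: uxtmjjgnmj

Derivation:
After op 1 (insert('m')): buffer="uxtmujgnmq" (len 10), cursors c1@4 c2@9, authorship ...1....2.
After op 2 (move_right): buffer="uxtmujgnmq" (len 10), cursors c1@5 c2@10, authorship ...1....2.
After op 3 (insert('i')): buffer="uxtmuijgnmqi" (len 12), cursors c1@6 c2@12, authorship ...1.1...2.2
After op 4 (delete): buffer="uxtmujgnmq" (len 10), cursors c1@5 c2@10, authorship ...1....2.
After op 5 (delete): buffer="uxtmjgnm" (len 8), cursors c1@4 c2@8, authorship ...1...2
After op 6 (insert('j')): buffer="uxtmjjgnmj" (len 10), cursors c1@5 c2@10, authorship ...11...22
After op 7 (add_cursor(4)): buffer="uxtmjjgnmj" (len 10), cursors c3@4 c1@5 c2@10, authorship ...11...22
After op 8 (move_left): buffer="uxtmjjgnmj" (len 10), cursors c3@3 c1@4 c2@9, authorship ...11...22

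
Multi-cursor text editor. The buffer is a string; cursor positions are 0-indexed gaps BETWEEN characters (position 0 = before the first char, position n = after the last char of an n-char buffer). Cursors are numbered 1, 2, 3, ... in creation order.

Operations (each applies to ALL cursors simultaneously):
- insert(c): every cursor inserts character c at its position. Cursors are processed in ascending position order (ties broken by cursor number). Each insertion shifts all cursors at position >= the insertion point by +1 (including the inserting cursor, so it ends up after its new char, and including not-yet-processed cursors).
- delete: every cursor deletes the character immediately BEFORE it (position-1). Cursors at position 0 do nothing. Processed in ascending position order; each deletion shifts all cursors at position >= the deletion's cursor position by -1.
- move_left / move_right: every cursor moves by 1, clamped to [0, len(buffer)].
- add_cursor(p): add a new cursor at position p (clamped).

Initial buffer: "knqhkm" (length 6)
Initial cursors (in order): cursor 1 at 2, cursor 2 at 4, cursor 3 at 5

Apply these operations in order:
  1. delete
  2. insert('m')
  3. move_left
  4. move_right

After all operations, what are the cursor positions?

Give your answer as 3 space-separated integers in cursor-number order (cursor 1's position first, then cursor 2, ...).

After op 1 (delete): buffer="kqm" (len 3), cursors c1@1 c2@2 c3@2, authorship ...
After op 2 (insert('m')): buffer="kmqmmm" (len 6), cursors c1@2 c2@5 c3@5, authorship .1.23.
After op 3 (move_left): buffer="kmqmmm" (len 6), cursors c1@1 c2@4 c3@4, authorship .1.23.
After op 4 (move_right): buffer="kmqmmm" (len 6), cursors c1@2 c2@5 c3@5, authorship .1.23.

Answer: 2 5 5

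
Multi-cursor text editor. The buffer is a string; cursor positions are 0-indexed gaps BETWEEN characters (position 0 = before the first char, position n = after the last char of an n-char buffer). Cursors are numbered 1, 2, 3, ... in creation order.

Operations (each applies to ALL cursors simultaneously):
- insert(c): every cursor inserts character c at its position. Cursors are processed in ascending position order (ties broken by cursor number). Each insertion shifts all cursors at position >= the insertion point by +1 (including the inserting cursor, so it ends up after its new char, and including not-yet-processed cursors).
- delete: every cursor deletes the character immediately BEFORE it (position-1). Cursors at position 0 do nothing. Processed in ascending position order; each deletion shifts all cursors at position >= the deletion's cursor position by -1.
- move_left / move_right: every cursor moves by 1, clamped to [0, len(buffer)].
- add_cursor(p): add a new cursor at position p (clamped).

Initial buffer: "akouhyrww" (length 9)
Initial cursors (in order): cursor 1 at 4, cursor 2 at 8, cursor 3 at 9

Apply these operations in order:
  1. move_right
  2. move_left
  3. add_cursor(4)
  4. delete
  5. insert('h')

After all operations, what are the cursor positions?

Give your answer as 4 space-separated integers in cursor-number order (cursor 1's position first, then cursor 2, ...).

Answer: 4 8 8 4

Derivation:
After op 1 (move_right): buffer="akouhyrww" (len 9), cursors c1@5 c2@9 c3@9, authorship .........
After op 2 (move_left): buffer="akouhyrww" (len 9), cursors c1@4 c2@8 c3@8, authorship .........
After op 3 (add_cursor(4)): buffer="akouhyrww" (len 9), cursors c1@4 c4@4 c2@8 c3@8, authorship .........
After op 4 (delete): buffer="akhyw" (len 5), cursors c1@2 c4@2 c2@4 c3@4, authorship .....
After op 5 (insert('h')): buffer="akhhhyhhw" (len 9), cursors c1@4 c4@4 c2@8 c3@8, authorship ..14..23.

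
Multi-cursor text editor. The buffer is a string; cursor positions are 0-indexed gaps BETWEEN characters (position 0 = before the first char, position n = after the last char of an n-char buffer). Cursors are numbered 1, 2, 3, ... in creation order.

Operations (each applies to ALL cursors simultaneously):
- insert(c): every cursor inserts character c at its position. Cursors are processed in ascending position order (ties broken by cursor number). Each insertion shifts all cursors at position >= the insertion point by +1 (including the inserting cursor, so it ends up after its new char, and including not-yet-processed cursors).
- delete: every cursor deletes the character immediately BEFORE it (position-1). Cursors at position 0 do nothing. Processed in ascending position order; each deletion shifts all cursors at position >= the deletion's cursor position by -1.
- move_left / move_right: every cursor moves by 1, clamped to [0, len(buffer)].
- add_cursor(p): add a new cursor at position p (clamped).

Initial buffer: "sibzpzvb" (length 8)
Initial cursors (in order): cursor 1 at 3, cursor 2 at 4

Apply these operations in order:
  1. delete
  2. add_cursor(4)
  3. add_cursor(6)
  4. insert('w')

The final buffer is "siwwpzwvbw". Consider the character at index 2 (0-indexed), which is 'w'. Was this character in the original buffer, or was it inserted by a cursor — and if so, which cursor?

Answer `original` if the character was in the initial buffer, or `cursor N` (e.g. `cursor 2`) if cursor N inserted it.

Answer: cursor 1

Derivation:
After op 1 (delete): buffer="sipzvb" (len 6), cursors c1@2 c2@2, authorship ......
After op 2 (add_cursor(4)): buffer="sipzvb" (len 6), cursors c1@2 c2@2 c3@4, authorship ......
After op 3 (add_cursor(6)): buffer="sipzvb" (len 6), cursors c1@2 c2@2 c3@4 c4@6, authorship ......
After op 4 (insert('w')): buffer="siwwpzwvbw" (len 10), cursors c1@4 c2@4 c3@7 c4@10, authorship ..12..3..4
Authorship (.=original, N=cursor N): . . 1 2 . . 3 . . 4
Index 2: author = 1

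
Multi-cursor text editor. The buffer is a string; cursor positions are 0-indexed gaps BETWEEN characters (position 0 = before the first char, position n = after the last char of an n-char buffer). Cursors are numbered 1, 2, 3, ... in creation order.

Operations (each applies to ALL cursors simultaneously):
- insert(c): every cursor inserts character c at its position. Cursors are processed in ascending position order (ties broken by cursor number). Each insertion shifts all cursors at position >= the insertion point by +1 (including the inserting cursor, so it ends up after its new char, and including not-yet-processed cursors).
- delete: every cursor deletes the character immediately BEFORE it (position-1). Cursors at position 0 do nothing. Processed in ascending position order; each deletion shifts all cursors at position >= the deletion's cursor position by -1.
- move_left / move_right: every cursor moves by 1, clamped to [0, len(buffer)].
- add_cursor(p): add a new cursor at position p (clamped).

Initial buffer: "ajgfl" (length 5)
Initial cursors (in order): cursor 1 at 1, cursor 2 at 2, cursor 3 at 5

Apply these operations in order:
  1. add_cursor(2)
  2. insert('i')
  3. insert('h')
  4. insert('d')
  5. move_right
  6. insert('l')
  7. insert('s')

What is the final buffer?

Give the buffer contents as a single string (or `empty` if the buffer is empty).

Answer: aihdjlsiihhddgllssflihdls

Derivation:
After op 1 (add_cursor(2)): buffer="ajgfl" (len 5), cursors c1@1 c2@2 c4@2 c3@5, authorship .....
After op 2 (insert('i')): buffer="aijiigfli" (len 9), cursors c1@2 c2@5 c4@5 c3@9, authorship .1.24...3
After op 3 (insert('h')): buffer="aihjiihhgflih" (len 13), cursors c1@3 c2@8 c4@8 c3@13, authorship .11.2424...33
After op 4 (insert('d')): buffer="aihdjiihhddgflihd" (len 17), cursors c1@4 c2@11 c4@11 c3@17, authorship .111.242424...333
After op 5 (move_right): buffer="aihdjiihhddgflihd" (len 17), cursors c1@5 c2@12 c4@12 c3@17, authorship .111.242424...333
After op 6 (insert('l')): buffer="aihdjliihhddgllflihdl" (len 21), cursors c1@6 c2@15 c4@15 c3@21, authorship .111.1242424.24..3333
After op 7 (insert('s')): buffer="aihdjlsiihhddgllssflihdls" (len 25), cursors c1@7 c2@18 c4@18 c3@25, authorship .111.11242424.2424..33333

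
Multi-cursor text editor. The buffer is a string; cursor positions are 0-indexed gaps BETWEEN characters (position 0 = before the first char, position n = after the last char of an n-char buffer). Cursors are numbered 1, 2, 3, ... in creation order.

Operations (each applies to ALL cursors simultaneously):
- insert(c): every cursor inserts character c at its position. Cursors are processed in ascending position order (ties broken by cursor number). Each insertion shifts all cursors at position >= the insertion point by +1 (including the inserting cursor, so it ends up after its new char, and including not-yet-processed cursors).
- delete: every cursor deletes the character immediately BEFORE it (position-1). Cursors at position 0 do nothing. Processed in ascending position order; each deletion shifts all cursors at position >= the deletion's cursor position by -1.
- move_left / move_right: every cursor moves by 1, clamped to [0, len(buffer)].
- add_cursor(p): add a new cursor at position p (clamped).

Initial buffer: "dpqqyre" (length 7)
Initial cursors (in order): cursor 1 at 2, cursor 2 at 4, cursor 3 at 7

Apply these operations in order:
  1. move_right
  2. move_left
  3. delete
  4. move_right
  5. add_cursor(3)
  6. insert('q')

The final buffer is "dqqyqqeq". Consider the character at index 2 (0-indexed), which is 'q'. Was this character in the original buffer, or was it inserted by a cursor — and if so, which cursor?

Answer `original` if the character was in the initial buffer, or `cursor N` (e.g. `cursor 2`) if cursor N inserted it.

Answer: cursor 1

Derivation:
After op 1 (move_right): buffer="dpqqyre" (len 7), cursors c1@3 c2@5 c3@7, authorship .......
After op 2 (move_left): buffer="dpqqyre" (len 7), cursors c1@2 c2@4 c3@6, authorship .......
After op 3 (delete): buffer="dqye" (len 4), cursors c1@1 c2@2 c3@3, authorship ....
After op 4 (move_right): buffer="dqye" (len 4), cursors c1@2 c2@3 c3@4, authorship ....
After op 5 (add_cursor(3)): buffer="dqye" (len 4), cursors c1@2 c2@3 c4@3 c3@4, authorship ....
After op 6 (insert('q')): buffer="dqqyqqeq" (len 8), cursors c1@3 c2@6 c4@6 c3@8, authorship ..1.24.3
Authorship (.=original, N=cursor N): . . 1 . 2 4 . 3
Index 2: author = 1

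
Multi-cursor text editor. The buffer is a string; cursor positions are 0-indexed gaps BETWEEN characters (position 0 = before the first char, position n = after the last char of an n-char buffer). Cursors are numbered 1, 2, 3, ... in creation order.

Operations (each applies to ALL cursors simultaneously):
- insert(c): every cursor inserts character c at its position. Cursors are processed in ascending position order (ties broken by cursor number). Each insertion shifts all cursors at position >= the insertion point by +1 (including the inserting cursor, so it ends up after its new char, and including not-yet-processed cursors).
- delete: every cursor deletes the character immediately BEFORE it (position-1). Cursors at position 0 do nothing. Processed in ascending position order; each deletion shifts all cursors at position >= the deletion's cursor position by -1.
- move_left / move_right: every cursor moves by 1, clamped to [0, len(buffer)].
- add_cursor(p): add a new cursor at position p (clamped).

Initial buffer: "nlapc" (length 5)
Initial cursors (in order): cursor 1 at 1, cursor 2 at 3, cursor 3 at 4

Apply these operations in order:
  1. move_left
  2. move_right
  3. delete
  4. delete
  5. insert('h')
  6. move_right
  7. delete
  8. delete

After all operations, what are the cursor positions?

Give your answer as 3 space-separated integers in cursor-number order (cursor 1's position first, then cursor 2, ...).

After op 1 (move_left): buffer="nlapc" (len 5), cursors c1@0 c2@2 c3@3, authorship .....
After op 2 (move_right): buffer="nlapc" (len 5), cursors c1@1 c2@3 c3@4, authorship .....
After op 3 (delete): buffer="lc" (len 2), cursors c1@0 c2@1 c3@1, authorship ..
After op 4 (delete): buffer="c" (len 1), cursors c1@0 c2@0 c3@0, authorship .
After op 5 (insert('h')): buffer="hhhc" (len 4), cursors c1@3 c2@3 c3@3, authorship 123.
After op 6 (move_right): buffer="hhhc" (len 4), cursors c1@4 c2@4 c3@4, authorship 123.
After op 7 (delete): buffer="h" (len 1), cursors c1@1 c2@1 c3@1, authorship 1
After op 8 (delete): buffer="" (len 0), cursors c1@0 c2@0 c3@0, authorship 

Answer: 0 0 0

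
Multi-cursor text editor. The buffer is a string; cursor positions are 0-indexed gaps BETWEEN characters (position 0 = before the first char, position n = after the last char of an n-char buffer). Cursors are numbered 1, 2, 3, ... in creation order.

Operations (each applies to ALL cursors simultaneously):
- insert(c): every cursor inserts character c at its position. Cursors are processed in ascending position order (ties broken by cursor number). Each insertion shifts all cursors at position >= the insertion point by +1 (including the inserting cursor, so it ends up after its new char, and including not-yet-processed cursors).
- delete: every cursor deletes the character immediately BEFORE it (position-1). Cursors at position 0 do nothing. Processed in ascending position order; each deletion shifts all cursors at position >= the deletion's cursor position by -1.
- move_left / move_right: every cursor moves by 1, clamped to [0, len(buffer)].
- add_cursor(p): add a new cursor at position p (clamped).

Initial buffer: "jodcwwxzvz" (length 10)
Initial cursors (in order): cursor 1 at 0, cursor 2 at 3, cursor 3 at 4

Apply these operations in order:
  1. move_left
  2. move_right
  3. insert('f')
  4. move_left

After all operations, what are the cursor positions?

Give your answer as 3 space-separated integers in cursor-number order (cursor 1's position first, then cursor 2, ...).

After op 1 (move_left): buffer="jodcwwxzvz" (len 10), cursors c1@0 c2@2 c3@3, authorship ..........
After op 2 (move_right): buffer="jodcwwxzvz" (len 10), cursors c1@1 c2@3 c3@4, authorship ..........
After op 3 (insert('f')): buffer="jfodfcfwwxzvz" (len 13), cursors c1@2 c2@5 c3@7, authorship .1..2.3......
After op 4 (move_left): buffer="jfodfcfwwxzvz" (len 13), cursors c1@1 c2@4 c3@6, authorship .1..2.3......

Answer: 1 4 6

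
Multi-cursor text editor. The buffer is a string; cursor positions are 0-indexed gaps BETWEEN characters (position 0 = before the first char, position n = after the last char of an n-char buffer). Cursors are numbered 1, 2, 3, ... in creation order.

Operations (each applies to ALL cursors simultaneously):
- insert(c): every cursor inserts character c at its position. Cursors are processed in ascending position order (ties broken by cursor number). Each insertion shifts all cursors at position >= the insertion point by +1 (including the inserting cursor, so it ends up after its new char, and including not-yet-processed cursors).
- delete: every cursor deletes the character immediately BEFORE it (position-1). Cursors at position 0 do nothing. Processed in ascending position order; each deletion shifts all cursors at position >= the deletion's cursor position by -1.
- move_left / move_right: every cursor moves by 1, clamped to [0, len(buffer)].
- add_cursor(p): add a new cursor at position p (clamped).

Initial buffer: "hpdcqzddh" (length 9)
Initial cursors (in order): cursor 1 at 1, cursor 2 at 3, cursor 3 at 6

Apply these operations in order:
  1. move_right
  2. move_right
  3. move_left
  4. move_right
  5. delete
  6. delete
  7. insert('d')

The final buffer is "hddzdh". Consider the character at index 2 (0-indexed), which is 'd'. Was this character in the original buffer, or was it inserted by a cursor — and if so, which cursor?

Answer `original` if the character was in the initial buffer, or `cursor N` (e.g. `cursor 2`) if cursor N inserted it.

After op 1 (move_right): buffer="hpdcqzddh" (len 9), cursors c1@2 c2@4 c3@7, authorship .........
After op 2 (move_right): buffer="hpdcqzddh" (len 9), cursors c1@3 c2@5 c3@8, authorship .........
After op 3 (move_left): buffer="hpdcqzddh" (len 9), cursors c1@2 c2@4 c3@7, authorship .........
After op 4 (move_right): buffer="hpdcqzddh" (len 9), cursors c1@3 c2@5 c3@8, authorship .........
After op 5 (delete): buffer="hpczdh" (len 6), cursors c1@2 c2@3 c3@5, authorship ......
After op 6 (delete): buffer="hzh" (len 3), cursors c1@1 c2@1 c3@2, authorship ...
After op 7 (insert('d')): buffer="hddzdh" (len 6), cursors c1@3 c2@3 c3@5, authorship .12.3.
Authorship (.=original, N=cursor N): . 1 2 . 3 .
Index 2: author = 2

Answer: cursor 2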